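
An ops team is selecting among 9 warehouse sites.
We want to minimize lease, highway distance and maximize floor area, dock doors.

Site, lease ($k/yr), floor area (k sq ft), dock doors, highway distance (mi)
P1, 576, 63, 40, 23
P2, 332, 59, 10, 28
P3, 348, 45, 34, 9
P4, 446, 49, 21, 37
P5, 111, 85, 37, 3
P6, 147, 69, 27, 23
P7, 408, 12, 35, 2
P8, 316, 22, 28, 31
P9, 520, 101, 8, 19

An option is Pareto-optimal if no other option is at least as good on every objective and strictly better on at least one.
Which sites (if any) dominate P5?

P1: worse on lease (576 vs 111).
P2: worse on lease (332 vs 111).
P3: worse on lease (348 vs 111).
P4: worse on lease (446 vs 111).
P6: worse on lease (147 vs 111).
P7: worse on lease (408 vs 111).
P8: worse on lease (316 vs 111).
P9: worse on lease (520 vs 111).
No option dominates P5.

none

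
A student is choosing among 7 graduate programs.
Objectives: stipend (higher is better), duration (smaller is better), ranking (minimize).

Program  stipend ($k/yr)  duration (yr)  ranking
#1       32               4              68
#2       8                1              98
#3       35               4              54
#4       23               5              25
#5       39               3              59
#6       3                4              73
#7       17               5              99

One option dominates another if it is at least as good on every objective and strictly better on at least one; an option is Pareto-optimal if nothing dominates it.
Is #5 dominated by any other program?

#1: worse on stipend (32 vs 39).
#2: worse on stipend (8 vs 39).
#3: worse on stipend (35 vs 39).
#4: worse on stipend (23 vs 39).
#6: worse on stipend (3 vs 39).
#7: worse on stipend (17 vs 39).
No option is at least as good as #5 on every objective and strictly better on one.

No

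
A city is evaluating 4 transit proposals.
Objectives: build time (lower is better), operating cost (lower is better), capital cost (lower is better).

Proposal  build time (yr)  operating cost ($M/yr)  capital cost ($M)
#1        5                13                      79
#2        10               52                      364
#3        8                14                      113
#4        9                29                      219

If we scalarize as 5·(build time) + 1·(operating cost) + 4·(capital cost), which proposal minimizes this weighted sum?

#1

#1: 5·5 + 1·13 + 4·79 = 354
#2: 5·10 + 1·52 + 4·364 = 1558
#3: 5·8 + 1·14 + 4·113 = 506
#4: 5·9 + 1·29 + 4·219 = 950
Lowest: #1 at 354.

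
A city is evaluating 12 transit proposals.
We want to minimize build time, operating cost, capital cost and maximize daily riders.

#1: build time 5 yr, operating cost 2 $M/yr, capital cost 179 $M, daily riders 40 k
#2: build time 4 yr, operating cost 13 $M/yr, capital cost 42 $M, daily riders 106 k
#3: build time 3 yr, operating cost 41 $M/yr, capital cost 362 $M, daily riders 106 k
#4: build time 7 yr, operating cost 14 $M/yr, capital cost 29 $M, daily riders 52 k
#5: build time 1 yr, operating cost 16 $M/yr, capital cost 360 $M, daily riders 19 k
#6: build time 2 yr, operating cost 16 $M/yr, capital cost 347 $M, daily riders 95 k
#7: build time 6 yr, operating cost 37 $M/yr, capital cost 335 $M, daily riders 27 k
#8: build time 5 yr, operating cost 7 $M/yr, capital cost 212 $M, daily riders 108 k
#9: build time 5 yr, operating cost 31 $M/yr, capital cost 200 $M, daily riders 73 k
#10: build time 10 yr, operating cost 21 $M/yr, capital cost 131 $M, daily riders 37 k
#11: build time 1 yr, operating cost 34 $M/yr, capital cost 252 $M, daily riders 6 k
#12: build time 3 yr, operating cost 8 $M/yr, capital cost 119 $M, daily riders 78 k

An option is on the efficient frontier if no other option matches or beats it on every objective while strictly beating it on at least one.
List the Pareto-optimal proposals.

#1, #2, #3, #4, #5, #6, #8, #11, #12

#1: not dominated (best operating cost).
#2: not dominated.
#3: not dominated.
#4: not dominated (best capital cost).
#5: not dominated.
#6: not dominated.
#7: dominated by #1 (build time 5≤6, operating cost 2≤37, capital cost 179≤335, daily riders 40≥27).
#8: not dominated (best daily riders).
#9: dominated by #2 (build time 4≤5, operating cost 13≤31, capital cost 42≤200, daily riders 106≥73).
#10: dominated by #2 (build time 4≤10, operating cost 13≤21, capital cost 42≤131, daily riders 106≥37).
#11: not dominated.
#12: not dominated.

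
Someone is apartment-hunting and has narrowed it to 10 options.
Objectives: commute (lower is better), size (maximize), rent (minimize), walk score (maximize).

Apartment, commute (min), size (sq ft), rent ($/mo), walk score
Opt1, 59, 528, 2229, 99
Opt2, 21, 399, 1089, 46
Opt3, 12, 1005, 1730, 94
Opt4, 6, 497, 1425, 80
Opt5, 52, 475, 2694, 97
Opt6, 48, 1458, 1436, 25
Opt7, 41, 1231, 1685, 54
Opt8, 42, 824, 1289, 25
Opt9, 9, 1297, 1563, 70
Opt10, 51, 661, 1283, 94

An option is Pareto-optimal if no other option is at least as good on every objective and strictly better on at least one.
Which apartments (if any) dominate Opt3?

Opt1: worse on commute (59 vs 12).
Opt2: worse on commute (21 vs 12).
Opt4: worse on size (497 vs 1005).
Opt5: worse on commute (52 vs 12).
Opt6: worse on commute (48 vs 12).
Opt7: worse on commute (41 vs 12).
Opt8: worse on commute (42 vs 12).
Opt9: worse on walk score (70 vs 94).
Opt10: worse on commute (51 vs 12).
No option dominates Opt3.

none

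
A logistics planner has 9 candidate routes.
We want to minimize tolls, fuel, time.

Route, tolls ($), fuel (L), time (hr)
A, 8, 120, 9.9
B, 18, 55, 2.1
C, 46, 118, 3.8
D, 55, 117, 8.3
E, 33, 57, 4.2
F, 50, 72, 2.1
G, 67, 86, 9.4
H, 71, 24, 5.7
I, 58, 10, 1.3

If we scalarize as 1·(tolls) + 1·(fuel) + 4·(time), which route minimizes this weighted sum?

A: 1·8 + 1·120 + 4·9.9 = 167.6
B: 1·18 + 1·55 + 4·2.1 = 81.4
C: 1·46 + 1·118 + 4·3.8 = 179.2
D: 1·55 + 1·117 + 4·8.3 = 205.2
E: 1·33 + 1·57 + 4·4.2 = 106.8
F: 1·50 + 1·72 + 4·2.1 = 130.4
G: 1·67 + 1·86 + 4·9.4 = 190.6
H: 1·71 + 1·24 + 4·5.7 = 117.8
I: 1·58 + 1·10 + 4·1.3 = 73.2
Lowest: I at 73.2.

I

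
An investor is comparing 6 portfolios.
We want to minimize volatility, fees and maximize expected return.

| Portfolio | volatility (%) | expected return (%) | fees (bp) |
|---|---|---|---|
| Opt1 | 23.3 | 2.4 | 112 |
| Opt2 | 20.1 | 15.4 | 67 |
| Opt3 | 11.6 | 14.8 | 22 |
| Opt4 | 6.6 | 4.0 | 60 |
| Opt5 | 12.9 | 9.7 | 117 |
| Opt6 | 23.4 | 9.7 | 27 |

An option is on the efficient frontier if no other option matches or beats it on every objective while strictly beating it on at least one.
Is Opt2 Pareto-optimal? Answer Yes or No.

Opt1: worse on volatility (23.3 vs 20.1).
Opt3: worse on expected return (14.8 vs 15.4).
Opt4: worse on expected return (4.0 vs 15.4).
Opt5: worse on expected return (9.7 vs 15.4).
Opt6: worse on volatility (23.4 vs 20.1).
No option is at least as good as Opt2 on every objective and strictly better on one.

Yes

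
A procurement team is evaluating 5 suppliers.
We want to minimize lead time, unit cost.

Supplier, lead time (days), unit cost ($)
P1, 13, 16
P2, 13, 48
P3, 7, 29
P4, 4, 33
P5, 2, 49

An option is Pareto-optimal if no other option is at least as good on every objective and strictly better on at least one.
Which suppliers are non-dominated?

P1: not dominated (best unit cost).
P2: dominated by P1 (lead time 13≤13, unit cost 16≤48).
P3: not dominated.
P4: not dominated.
P5: not dominated (best lead time).

P1, P3, P4, P5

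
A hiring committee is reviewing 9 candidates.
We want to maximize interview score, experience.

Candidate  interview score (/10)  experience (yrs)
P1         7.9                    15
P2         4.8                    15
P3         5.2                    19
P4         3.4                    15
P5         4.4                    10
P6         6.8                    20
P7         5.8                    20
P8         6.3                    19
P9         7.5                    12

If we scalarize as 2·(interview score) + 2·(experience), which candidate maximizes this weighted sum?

P1: 2·7.9 + 2·15 = 45.8
P2: 2·4.8 + 2·15 = 39.6
P3: 2·5.2 + 2·19 = 48.4
P4: 2·3.4 + 2·15 = 36.8
P5: 2·4.4 + 2·10 = 28.8
P6: 2·6.8 + 2·20 = 53.6
P7: 2·5.8 + 2·20 = 51.6
P8: 2·6.3 + 2·19 = 50.6
P9: 2·7.5 + 2·12 = 39.0
Highest: P6 at 53.6.

P6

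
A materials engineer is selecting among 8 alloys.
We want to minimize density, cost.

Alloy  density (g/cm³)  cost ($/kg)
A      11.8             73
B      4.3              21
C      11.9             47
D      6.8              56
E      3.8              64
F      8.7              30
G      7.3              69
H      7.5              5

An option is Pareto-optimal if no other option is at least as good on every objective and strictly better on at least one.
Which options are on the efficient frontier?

A: dominated by B (density 4.3≤11.8, cost 21≤73).
B: not dominated.
C: dominated by B (density 4.3≤11.9, cost 21≤47).
D: dominated by B (density 4.3≤6.8, cost 21≤56).
E: not dominated (best density).
F: dominated by B (density 4.3≤8.7, cost 21≤30).
G: dominated by B (density 4.3≤7.3, cost 21≤69).
H: not dominated (best cost).

B, E, H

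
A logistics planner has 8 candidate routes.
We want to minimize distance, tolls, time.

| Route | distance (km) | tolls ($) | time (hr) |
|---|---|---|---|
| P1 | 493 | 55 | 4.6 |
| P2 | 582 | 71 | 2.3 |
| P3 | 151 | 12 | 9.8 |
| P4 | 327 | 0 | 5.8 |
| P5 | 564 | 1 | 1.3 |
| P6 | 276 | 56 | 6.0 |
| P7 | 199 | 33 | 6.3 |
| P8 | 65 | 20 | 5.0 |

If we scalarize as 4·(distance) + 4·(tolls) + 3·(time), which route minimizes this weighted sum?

P1: 4·493 + 4·55 + 3·4.6 = 2205.8
P2: 4·582 + 4·71 + 3·2.3 = 2618.9
P3: 4·151 + 4·12 + 3·9.8 = 681.4
P4: 4·327 + 4·0 + 3·5.8 = 1325.4
P5: 4·564 + 4·1 + 3·1.3 = 2263.9
P6: 4·276 + 4·56 + 3·6.0 = 1346.0
P7: 4·199 + 4·33 + 3·6.3 = 946.9
P8: 4·65 + 4·20 + 3·5.0 = 355.0
Lowest: P8 at 355.0.

P8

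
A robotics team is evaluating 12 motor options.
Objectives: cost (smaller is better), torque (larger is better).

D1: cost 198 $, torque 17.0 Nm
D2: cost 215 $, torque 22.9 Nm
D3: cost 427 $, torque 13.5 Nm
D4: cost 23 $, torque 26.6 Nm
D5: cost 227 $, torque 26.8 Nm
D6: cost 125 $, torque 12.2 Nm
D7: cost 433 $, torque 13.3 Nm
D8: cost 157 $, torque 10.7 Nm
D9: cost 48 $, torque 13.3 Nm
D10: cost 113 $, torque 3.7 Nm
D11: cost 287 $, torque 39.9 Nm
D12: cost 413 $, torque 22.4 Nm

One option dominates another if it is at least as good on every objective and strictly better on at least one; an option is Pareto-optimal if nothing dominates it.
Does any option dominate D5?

D1: worse on torque (17.0 vs 26.8).
D2: worse on torque (22.9 vs 26.8).
D3: worse on cost (427 vs 227).
D4: worse on torque (26.6 vs 26.8).
D6: worse on torque (12.2 vs 26.8).
D7: worse on cost (433 vs 227).
D8: worse on torque (10.7 vs 26.8).
D9: worse on torque (13.3 vs 26.8).
D10: worse on torque (3.7 vs 26.8).
D11: worse on cost (287 vs 227).
D12: worse on cost (413 vs 227).
No option is at least as good as D5 on every objective and strictly better on one.

No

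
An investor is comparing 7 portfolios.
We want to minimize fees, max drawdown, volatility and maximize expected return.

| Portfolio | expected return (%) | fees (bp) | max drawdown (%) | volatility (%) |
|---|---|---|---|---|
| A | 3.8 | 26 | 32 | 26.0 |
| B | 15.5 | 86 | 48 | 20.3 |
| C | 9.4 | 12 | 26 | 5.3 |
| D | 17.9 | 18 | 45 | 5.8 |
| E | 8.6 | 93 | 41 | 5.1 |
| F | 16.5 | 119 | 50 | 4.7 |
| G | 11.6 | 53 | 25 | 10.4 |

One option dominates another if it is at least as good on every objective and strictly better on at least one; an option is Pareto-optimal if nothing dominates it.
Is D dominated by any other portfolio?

No

A: worse on expected return (3.8 vs 17.9).
B: worse on expected return (15.5 vs 17.9).
C: worse on expected return (9.4 vs 17.9).
E: worse on expected return (8.6 vs 17.9).
F: worse on expected return (16.5 vs 17.9).
G: worse on expected return (11.6 vs 17.9).
No option is at least as good as D on every objective and strictly better on one.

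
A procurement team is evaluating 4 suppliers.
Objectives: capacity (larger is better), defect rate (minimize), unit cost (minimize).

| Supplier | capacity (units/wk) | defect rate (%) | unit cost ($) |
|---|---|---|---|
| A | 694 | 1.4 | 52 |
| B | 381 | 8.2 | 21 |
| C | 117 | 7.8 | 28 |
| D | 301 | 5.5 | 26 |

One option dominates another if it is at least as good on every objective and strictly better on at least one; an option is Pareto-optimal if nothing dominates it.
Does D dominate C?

Yes

D vs C: capacity 301≥117, defect rate 5.5≤7.8, unit cost 26≤28 — D is at least as good on every objective with at least one strict improvement.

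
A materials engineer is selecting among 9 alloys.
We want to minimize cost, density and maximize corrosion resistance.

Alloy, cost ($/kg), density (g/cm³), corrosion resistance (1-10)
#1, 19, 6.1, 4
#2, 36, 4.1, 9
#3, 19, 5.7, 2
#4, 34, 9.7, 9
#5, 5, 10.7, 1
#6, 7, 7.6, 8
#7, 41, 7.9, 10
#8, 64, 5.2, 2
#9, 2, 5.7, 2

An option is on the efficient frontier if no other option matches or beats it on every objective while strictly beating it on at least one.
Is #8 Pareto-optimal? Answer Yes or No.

#2 vs #8: cost 36≤64, density 4.1≤5.2, corrosion resistance 9≥2 — #2 is at least as good on every objective and strictly better on at least one, so #2 dominates #8.

No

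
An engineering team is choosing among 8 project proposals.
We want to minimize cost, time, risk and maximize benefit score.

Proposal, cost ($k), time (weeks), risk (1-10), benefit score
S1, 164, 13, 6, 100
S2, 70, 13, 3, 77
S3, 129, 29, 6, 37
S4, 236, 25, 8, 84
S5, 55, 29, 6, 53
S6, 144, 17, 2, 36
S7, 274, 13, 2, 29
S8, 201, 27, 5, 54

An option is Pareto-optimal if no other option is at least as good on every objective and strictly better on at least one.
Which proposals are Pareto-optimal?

S1: not dominated (best benefit score).
S2: not dominated.
S3: dominated by S2 (cost 70≤129, time 13≤29, risk 3≤6, benefit score 77≥37).
S4: dominated by S1 (cost 164≤236, time 13≤25, risk 6≤8, benefit score 100≥84).
S5: not dominated (best cost).
S6: not dominated.
S7: not dominated.
S8: dominated by S2 (cost 70≤201, time 13≤27, risk 3≤5, benefit score 77≥54).

S1, S2, S5, S6, S7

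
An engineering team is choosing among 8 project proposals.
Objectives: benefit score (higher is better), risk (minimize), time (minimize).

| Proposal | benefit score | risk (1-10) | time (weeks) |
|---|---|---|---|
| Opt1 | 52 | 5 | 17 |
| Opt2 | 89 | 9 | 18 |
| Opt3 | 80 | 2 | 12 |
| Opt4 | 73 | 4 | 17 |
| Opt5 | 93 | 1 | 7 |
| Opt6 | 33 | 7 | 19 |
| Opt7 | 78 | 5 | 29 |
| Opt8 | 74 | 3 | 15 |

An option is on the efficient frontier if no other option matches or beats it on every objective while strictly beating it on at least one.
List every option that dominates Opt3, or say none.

Opt5

Opt5: benefit score 93≥80, risk 1≤2, time 7≤12 — dominates Opt3.
Others (Opt1, Opt2, Opt4, Opt6, Opt7, Opt8) are each worse than Opt3 on at least one objective.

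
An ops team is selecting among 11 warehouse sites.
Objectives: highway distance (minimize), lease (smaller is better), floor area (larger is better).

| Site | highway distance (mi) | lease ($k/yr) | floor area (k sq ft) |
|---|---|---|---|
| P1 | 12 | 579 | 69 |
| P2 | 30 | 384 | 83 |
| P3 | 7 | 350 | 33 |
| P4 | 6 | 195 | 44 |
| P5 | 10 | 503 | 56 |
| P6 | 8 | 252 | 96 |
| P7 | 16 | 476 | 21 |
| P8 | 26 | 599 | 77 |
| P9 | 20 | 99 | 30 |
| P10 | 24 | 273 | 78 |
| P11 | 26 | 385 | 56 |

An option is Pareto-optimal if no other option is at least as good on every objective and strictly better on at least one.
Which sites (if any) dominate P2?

P6

P6: highway distance 8≤30, lease 252≤384, floor area 96≥83 — dominates P2.
Others (P1, P3, P4, P5, P7, P8, P9, P10, P11) are each worse than P2 on at least one objective.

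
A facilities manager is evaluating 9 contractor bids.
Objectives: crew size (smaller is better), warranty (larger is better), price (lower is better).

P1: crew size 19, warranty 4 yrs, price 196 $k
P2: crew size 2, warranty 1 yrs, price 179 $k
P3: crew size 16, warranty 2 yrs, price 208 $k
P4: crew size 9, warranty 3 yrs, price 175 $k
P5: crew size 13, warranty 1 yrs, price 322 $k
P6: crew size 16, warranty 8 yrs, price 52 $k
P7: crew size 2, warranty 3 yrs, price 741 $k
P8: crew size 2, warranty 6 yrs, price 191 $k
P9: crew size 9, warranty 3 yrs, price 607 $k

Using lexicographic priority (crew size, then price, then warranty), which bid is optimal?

P2

First minimize crew size: best is 2, kept {P2, P7, P8}.
Then minimize price: best is 179, kept {P2}.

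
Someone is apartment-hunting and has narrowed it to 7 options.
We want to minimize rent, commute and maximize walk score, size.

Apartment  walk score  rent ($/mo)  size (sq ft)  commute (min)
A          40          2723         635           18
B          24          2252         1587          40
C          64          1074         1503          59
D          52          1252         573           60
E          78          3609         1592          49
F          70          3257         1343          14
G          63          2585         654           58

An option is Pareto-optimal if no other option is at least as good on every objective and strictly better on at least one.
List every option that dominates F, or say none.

A: worse on walk score (40 vs 70).
B: worse on walk score (24 vs 70).
C: worse on walk score (64 vs 70).
D: worse on walk score (52 vs 70).
E: worse on rent (3609 vs 3257).
G: worse on walk score (63 vs 70).
No option dominates F.

none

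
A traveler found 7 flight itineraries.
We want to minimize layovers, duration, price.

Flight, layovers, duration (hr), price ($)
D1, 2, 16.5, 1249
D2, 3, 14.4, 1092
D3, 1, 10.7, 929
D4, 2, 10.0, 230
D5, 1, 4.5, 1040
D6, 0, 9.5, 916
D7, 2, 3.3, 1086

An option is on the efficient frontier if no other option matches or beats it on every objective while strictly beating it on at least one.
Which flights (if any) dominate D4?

none

D1: worse on duration (16.5 vs 10.0).
D2: worse on layovers (3 vs 2).
D3: worse on duration (10.7 vs 10.0).
D5: worse on price (1040 vs 230).
D6: worse on price (916 vs 230).
D7: worse on price (1086 vs 230).
No option dominates D4.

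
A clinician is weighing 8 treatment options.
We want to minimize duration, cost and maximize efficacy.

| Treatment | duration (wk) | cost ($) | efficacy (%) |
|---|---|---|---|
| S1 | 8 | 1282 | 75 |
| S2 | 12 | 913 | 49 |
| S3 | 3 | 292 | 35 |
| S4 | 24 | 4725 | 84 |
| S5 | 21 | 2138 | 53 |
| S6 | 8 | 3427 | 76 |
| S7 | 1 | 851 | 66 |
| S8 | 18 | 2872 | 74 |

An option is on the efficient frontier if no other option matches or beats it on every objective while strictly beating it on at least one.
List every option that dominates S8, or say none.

S1: duration 8≤18, cost 1282≤2872, efficacy 75≥74 — dominates S8.
Others (S2, S3, S4, S5, S6, S7) are each worse than S8 on at least one objective.

S1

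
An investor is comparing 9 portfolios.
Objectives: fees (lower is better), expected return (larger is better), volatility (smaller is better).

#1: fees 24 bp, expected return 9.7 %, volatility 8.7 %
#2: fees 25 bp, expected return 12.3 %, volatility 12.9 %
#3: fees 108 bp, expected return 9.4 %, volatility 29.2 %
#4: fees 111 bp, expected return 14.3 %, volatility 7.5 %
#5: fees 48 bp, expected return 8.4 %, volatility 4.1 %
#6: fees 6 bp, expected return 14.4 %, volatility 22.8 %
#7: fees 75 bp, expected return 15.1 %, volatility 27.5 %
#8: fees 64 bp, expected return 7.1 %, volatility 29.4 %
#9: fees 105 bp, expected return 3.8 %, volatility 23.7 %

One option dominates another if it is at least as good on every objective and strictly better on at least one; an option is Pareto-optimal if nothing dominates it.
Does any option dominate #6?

No

#1: worse on fees (24 vs 6).
#2: worse on fees (25 vs 6).
#3: worse on fees (108 vs 6).
#4: worse on fees (111 vs 6).
#5: worse on fees (48 vs 6).
#7: worse on fees (75 vs 6).
#8: worse on fees (64 vs 6).
#9: worse on fees (105 vs 6).
No option is at least as good as #6 on every objective and strictly better on one.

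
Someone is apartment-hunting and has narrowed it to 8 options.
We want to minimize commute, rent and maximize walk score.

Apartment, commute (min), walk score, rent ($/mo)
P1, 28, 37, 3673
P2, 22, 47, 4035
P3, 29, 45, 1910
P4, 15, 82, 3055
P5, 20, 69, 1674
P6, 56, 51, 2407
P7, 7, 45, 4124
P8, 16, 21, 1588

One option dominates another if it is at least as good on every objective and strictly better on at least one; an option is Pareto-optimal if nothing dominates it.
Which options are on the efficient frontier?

P1: dominated by P4 (commute 15≤28, walk score 82≥37, rent 3055≤3673).
P2: dominated by P4 (commute 15≤22, walk score 82≥47, rent 3055≤4035).
P3: dominated by P5 (commute 20≤29, walk score 69≥45, rent 1674≤1910).
P4: not dominated (best walk score).
P5: not dominated.
P6: dominated by P5 (commute 20≤56, walk score 69≥51, rent 1674≤2407).
P7: not dominated (best commute).
P8: not dominated (best rent).

P4, P5, P7, P8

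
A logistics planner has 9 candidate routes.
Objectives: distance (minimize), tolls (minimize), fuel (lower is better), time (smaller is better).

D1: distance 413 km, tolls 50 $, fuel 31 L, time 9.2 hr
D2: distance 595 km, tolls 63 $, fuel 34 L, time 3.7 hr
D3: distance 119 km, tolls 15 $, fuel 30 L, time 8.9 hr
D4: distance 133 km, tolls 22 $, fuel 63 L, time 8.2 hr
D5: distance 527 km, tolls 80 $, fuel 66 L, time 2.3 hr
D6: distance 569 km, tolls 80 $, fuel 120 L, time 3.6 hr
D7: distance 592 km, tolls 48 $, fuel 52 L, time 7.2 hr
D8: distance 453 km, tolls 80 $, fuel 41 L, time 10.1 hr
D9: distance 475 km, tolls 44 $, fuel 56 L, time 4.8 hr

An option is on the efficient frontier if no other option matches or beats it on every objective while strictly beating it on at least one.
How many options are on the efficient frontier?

D1: dominated by D3 (distance 119≤413, tolls 15≤50, fuel 30≤31, time 8.9≤9.2).
D2: not dominated.
D3: not dominated (best distance).
D4: not dominated.
D5: not dominated (best time).
D6: dominated by D5 (distance 527≤569, tolls 80≤80, fuel 66≤120, time 2.3≤3.6).
D7: not dominated.
D8: dominated by D1 (distance 413≤453, tolls 50≤80, fuel 31≤41, time 9.2≤10.1).
D9: not dominated.
Pareto-optimal: D2, D3, D4, D5, D7, D9 → 6.

6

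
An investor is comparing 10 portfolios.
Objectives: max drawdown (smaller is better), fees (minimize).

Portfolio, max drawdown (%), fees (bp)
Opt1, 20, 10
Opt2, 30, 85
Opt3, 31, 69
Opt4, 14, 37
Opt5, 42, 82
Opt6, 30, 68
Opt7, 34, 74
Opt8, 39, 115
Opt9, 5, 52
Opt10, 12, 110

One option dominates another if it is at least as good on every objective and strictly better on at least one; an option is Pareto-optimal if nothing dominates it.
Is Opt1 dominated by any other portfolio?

Opt2: worse on max drawdown (30 vs 20).
Opt3: worse on max drawdown (31 vs 20).
Opt4: worse on fees (37 vs 10).
Opt5: worse on max drawdown (42 vs 20).
Opt6: worse on max drawdown (30 vs 20).
Opt7: worse on max drawdown (34 vs 20).
Opt8: worse on max drawdown (39 vs 20).
Opt9: worse on fees (52 vs 10).
Opt10: worse on fees (110 vs 10).
No option is at least as good as Opt1 on every objective and strictly better on one.

No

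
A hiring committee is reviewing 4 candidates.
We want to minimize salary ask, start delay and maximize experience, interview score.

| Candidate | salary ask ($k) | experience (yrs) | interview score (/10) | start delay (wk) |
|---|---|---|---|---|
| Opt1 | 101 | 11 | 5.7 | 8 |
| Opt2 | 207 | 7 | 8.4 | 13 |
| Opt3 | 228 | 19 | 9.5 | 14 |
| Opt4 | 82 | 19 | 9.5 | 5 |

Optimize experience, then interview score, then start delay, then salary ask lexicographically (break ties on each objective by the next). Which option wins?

First maximize experience: best is 19, kept {Opt3, Opt4}.
Then maximize interview score: best is 9.5, kept {Opt3, Opt4}.
Then minimize start delay: best is 5, kept {Opt4}.

Opt4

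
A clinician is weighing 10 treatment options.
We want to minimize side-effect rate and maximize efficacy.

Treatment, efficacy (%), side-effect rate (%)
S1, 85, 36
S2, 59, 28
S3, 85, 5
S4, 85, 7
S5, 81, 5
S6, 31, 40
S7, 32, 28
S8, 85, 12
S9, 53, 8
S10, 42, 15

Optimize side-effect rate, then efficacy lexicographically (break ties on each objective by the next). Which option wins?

First minimize side-effect rate: best is 5, kept {S3, S5}.
Then maximize efficacy: best is 85, kept {S3}.

S3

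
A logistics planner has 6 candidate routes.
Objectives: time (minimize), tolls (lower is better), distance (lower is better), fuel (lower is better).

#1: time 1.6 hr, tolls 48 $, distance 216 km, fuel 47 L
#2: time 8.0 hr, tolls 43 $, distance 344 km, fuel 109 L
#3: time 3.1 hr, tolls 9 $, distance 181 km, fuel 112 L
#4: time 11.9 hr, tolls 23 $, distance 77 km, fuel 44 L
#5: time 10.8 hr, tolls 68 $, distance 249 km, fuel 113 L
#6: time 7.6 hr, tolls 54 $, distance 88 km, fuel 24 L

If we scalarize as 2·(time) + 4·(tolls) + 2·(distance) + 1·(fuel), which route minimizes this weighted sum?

#1: 2·1.6 + 4·48 + 2·216 + 1·47 = 674.2
#2: 2·8.0 + 4·43 + 2·344 + 1·109 = 985.0
#3: 2·3.1 + 4·9 + 2·181 + 1·112 = 516.2
#4: 2·11.9 + 4·23 + 2·77 + 1·44 = 313.8
#5: 2·10.8 + 4·68 + 2·249 + 1·113 = 904.6
#6: 2·7.6 + 4·54 + 2·88 + 1·24 = 431.2
Lowest: #4 at 313.8.

#4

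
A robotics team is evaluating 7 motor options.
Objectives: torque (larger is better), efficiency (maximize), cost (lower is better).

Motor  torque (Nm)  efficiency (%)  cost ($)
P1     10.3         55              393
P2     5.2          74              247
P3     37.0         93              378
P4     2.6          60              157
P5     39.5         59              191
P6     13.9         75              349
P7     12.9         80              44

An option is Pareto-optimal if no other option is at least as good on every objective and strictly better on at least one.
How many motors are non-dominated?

P1: dominated by P3 (torque 37.0≥10.3, efficiency 93≥55, cost 378≤393).
P2: dominated by P7 (torque 12.9≥5.2, efficiency 80≥74, cost 44≤247).
P3: not dominated (best efficiency).
P4: dominated by P7 (torque 12.9≥2.6, efficiency 80≥60, cost 44≤157).
P5: not dominated (best torque).
P6: not dominated.
P7: not dominated (best cost).
Pareto-optimal: P3, P5, P6, P7 → 4.

4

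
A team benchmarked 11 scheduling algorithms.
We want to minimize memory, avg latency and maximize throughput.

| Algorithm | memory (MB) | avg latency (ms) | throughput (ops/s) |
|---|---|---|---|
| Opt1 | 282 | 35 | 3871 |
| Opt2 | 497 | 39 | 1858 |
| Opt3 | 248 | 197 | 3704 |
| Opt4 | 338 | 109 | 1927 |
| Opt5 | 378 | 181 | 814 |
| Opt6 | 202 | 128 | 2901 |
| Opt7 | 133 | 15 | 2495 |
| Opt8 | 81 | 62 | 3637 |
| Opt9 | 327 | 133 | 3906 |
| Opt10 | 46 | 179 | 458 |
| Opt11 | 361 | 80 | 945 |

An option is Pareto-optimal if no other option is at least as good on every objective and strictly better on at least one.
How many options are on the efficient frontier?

Opt1: not dominated.
Opt2: dominated by Opt1 (memory 282≤497, avg latency 35≤39, throughput 3871≥1858).
Opt3: not dominated.
Opt4: dominated by Opt1 (memory 282≤338, avg latency 35≤109, throughput 3871≥1927).
Opt5: dominated by Opt1 (memory 282≤378, avg latency 35≤181, throughput 3871≥814).
Opt6: dominated by Opt8 (memory 81≤202, avg latency 62≤128, throughput 3637≥2901).
Opt7: not dominated (best avg latency).
Opt8: not dominated.
Opt9: not dominated (best throughput).
Opt10: not dominated (best memory).
Opt11: dominated by Opt1 (memory 282≤361, avg latency 35≤80, throughput 3871≥945).
Pareto-optimal: Opt1, Opt3, Opt7, Opt8, Opt9, Opt10 → 6.

6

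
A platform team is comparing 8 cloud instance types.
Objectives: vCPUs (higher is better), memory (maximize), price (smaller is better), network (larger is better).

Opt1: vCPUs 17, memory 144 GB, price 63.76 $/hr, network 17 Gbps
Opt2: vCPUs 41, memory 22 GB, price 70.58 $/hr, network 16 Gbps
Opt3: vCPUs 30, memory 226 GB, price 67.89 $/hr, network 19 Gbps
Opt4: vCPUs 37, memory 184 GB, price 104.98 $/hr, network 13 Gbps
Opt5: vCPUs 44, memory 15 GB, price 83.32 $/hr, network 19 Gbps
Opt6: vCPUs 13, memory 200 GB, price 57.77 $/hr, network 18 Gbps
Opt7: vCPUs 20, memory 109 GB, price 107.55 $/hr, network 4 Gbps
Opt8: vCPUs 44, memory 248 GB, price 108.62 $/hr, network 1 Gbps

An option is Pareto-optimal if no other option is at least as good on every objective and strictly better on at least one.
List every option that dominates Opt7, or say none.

Opt3, Opt4

Opt3: vCPUs 30≥20, memory 226≥109, price 67.89≤107.55, network 19≥4 — dominates Opt7.
Opt4: vCPUs 37≥20, memory 184≥109, price 104.98≤107.55, network 13≥4 — dominates Opt7.
Others (Opt1, Opt2, Opt5, Opt6, Opt8) are each worse than Opt7 on at least one objective.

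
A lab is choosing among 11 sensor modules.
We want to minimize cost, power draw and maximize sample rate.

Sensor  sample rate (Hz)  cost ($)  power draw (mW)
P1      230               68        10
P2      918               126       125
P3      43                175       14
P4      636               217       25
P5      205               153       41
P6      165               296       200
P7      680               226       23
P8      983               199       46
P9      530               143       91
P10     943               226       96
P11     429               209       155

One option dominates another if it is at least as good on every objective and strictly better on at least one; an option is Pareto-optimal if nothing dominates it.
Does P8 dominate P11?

Yes

P8 vs P11: sample rate 983≥429, cost 199≤209, power draw 46≤155 — P8 is at least as good on every objective with at least one strict improvement.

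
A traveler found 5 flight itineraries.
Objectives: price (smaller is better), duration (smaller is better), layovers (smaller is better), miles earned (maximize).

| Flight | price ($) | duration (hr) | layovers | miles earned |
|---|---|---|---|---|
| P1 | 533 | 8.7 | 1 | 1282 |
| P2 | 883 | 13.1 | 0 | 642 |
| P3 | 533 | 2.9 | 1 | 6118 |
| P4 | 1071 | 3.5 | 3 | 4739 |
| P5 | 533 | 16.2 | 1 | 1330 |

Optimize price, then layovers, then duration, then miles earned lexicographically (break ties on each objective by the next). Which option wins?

First minimize price: best is 533, kept {P1, P3, P5}.
Then minimize layovers: best is 1, kept {P1, P3, P5}.
Then minimize duration: best is 2.9, kept {P3}.

P3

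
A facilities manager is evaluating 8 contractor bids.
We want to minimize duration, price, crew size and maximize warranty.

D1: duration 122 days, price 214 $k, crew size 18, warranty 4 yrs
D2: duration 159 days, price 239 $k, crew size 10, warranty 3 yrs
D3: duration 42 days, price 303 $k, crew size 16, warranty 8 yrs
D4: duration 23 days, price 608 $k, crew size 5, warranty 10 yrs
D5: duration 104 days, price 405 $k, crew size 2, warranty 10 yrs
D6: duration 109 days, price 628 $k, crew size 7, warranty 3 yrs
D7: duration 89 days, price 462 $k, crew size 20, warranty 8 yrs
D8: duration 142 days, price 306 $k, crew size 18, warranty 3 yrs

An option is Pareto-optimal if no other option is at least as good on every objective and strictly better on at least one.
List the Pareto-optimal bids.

D1, D2, D3, D4, D5

D1: not dominated (best price).
D2: not dominated.
D3: not dominated.
D4: not dominated (best duration).
D5: not dominated (best crew size).
D6: dominated by D4 (duration 23≤109, price 608≤628, crew size 5≤7, warranty 10≥3).
D7: dominated by D3 (duration 42≤89, price 303≤462, crew size 16≤20, warranty 8≥8).
D8: dominated by D1 (duration 122≤142, price 214≤306, crew size 18≤18, warranty 4≥3).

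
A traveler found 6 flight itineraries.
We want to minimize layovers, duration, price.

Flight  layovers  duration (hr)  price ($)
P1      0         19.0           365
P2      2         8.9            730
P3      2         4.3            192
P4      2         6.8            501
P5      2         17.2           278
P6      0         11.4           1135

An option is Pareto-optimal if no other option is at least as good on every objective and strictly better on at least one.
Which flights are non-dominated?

P1: not dominated.
P2: dominated by P3 (layovers 2≤2, duration 4.3≤8.9, price 192≤730).
P3: not dominated (best duration).
P4: dominated by P3 (layovers 2≤2, duration 4.3≤6.8, price 192≤501).
P5: dominated by P3 (layovers 2≤2, duration 4.3≤17.2, price 192≤278).
P6: not dominated.

P1, P3, P6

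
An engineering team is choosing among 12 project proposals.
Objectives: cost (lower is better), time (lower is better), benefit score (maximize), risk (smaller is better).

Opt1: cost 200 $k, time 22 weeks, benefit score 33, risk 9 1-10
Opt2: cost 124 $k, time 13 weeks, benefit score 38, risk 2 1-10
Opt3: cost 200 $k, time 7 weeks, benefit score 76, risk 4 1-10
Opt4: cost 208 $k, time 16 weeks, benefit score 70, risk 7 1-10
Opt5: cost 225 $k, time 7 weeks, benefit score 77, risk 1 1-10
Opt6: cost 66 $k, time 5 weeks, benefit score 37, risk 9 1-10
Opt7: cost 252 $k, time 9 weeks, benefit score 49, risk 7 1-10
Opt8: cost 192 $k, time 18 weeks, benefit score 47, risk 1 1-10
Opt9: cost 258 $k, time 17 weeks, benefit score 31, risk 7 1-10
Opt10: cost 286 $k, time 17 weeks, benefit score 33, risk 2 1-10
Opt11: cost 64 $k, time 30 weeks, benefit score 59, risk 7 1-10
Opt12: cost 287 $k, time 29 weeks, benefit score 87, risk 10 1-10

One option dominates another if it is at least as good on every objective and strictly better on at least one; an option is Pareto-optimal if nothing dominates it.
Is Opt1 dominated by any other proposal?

Opt2 vs Opt1: cost 124≤200, time 13≤22, benefit score 38≥33, risk 2≤9 — Opt2 is at least as good on every objective and strictly better on at least one, so Opt2 dominates Opt1.

Yes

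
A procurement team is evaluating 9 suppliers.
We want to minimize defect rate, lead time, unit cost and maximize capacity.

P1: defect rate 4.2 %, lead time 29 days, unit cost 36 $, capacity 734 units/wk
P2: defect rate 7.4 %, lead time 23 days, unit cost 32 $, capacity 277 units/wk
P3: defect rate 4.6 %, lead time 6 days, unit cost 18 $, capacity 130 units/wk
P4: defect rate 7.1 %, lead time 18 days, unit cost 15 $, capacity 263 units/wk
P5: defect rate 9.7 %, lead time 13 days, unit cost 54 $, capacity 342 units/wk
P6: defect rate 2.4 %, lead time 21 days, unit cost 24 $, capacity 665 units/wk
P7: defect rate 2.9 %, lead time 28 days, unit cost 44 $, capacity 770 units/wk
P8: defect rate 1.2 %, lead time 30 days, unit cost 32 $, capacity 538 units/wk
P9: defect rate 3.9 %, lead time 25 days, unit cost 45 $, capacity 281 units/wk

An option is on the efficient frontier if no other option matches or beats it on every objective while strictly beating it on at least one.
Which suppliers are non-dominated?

P1, P3, P4, P5, P6, P7, P8

P1: not dominated.
P2: dominated by P6 (defect rate 2.4≤7.4, lead time 21≤23, unit cost 24≤32, capacity 665≥277).
P3: not dominated (best lead time).
P4: not dominated (best unit cost).
P5: not dominated.
P6: not dominated.
P7: not dominated (best capacity).
P8: not dominated (best defect rate).
P9: dominated by P6 (defect rate 2.4≤3.9, lead time 21≤25, unit cost 24≤45, capacity 665≥281).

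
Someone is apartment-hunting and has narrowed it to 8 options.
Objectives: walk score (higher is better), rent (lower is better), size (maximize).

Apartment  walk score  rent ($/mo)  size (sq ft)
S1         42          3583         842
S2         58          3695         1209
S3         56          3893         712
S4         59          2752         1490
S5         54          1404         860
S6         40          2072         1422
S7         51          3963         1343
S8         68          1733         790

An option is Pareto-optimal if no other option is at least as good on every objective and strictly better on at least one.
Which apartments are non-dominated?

S1: dominated by S4 (walk score 59≥42, rent 2752≤3583, size 1490≥842).
S2: dominated by S4 (walk score 59≥58, rent 2752≤3695, size 1490≥1209).
S3: dominated by S2 (walk score 58≥56, rent 3695≤3893, size 1209≥712).
S4: not dominated (best size).
S5: not dominated (best rent).
S6: not dominated.
S7: dominated by S4 (walk score 59≥51, rent 2752≤3963, size 1490≥1343).
S8: not dominated (best walk score).

S4, S5, S6, S8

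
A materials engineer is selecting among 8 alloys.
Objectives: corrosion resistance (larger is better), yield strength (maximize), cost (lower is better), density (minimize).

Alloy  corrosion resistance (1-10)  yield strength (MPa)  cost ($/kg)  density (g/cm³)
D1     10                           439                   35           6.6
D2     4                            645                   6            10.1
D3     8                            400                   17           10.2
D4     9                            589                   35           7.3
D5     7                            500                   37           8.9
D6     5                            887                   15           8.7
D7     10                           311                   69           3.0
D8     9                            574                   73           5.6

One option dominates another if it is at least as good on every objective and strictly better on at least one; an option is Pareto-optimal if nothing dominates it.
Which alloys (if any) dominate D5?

D4: corrosion resistance 9≥7, yield strength 589≥500, cost 35≤37, density 7.3≤8.9 — dominates D5.
Others (D1, D2, D3, D6, D7, D8) are each worse than D5 on at least one objective.

D4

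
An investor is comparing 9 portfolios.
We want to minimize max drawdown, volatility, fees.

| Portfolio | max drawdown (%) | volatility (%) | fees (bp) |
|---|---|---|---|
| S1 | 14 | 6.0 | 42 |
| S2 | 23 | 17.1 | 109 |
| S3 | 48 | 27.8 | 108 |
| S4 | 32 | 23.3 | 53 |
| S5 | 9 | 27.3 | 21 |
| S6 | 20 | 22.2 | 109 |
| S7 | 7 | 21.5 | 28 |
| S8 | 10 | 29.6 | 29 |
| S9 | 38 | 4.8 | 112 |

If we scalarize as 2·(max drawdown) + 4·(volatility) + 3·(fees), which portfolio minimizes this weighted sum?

S1: 2·14 + 4·6.0 + 3·42 = 178.0
S2: 2·23 + 4·17.1 + 3·109 = 441.4
S3: 2·48 + 4·27.8 + 3·108 = 531.2
S4: 2·32 + 4·23.3 + 3·53 = 316.2
S5: 2·9 + 4·27.3 + 3·21 = 190.2
S6: 2·20 + 4·22.2 + 3·109 = 455.8
S7: 2·7 + 4·21.5 + 3·28 = 184.0
S8: 2·10 + 4·29.6 + 3·29 = 225.4
S9: 2·38 + 4·4.8 + 3·112 = 431.2
Lowest: S1 at 178.0.

S1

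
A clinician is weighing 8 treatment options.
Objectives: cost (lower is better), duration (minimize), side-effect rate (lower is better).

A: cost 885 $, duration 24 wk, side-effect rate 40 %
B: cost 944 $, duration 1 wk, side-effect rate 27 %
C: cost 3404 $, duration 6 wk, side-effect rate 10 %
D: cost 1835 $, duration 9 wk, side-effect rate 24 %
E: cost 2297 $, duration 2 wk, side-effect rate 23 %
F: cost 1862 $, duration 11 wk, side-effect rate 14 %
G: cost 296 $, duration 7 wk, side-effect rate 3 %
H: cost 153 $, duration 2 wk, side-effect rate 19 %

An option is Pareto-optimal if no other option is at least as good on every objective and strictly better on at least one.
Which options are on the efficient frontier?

A: dominated by G (cost 296≤885, duration 7≤24, side-effect rate 3≤40).
B: not dominated (best duration).
C: not dominated.
D: dominated by G (cost 296≤1835, duration 7≤9, side-effect rate 3≤24).
E: dominated by H (cost 153≤2297, duration 2≤2, side-effect rate 19≤23).
F: dominated by G (cost 296≤1862, duration 7≤11, side-effect rate 3≤14).
G: not dominated (best side-effect rate).
H: not dominated (best cost).

B, C, G, H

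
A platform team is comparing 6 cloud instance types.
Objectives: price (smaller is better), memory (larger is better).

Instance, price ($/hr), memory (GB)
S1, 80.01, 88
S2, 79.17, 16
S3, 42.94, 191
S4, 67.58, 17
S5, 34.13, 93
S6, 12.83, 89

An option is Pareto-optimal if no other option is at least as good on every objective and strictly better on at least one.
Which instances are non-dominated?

S3, S5, S6

S1: dominated by S3 (price 42.94≤80.01, memory 191≥88).
S2: dominated by S3 (price 42.94≤79.17, memory 191≥16).
S3: not dominated (best memory).
S4: dominated by S3 (price 42.94≤67.58, memory 191≥17).
S5: not dominated.
S6: not dominated (best price).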